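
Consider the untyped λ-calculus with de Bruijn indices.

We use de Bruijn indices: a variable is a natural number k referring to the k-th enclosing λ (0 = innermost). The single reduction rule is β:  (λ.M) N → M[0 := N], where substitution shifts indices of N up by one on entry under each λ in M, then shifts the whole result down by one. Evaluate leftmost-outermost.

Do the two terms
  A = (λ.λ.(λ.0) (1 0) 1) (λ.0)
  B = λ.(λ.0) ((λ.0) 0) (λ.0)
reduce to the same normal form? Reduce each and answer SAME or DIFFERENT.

Answer: SAME — A ⇓ λ.0 (λ.0), B ⇓ λ.0 (λ.0)

Reduction:
Term A:
  start: (λ.λ.(λ.0) (1 0) 1) (λ.0)
  →1  λ.(λ.0) ((λ.0) 0) (λ.0)
  →2  λ.(λ.0) 0 (λ.0)
  →3  λ.0 (λ.0)

Term B:
  start: λ.(λ.0) ((λ.0) 0) (λ.0)
  →1  λ.(λ.0) 0 (λ.0)
  →2  λ.0 (λ.0)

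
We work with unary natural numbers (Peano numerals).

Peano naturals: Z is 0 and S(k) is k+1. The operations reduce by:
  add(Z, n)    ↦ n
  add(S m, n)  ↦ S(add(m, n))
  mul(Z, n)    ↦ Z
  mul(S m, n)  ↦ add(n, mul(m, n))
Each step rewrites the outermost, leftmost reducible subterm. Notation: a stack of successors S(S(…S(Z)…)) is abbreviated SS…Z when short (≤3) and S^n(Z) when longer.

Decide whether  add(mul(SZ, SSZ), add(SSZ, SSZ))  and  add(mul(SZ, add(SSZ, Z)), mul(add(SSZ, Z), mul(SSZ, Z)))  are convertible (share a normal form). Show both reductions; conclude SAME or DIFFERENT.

Term A:
  start: add(mul(SZ, SSZ), add(SSZ, SSZ))
  [1] add(add(SSZ, mul(Z, SSZ)), add(SSZ, SSZ))
  [2] add(S(add(SZ, mul(Z, SSZ))), add(SSZ, SSZ))
  [3] S(add(add(SZ, mul(Z, SSZ)), add(SSZ, SSZ)))
  [4] S(add(S(add(Z, mul(Z, SSZ))), add(SSZ, SSZ)))
  [5] S(S(add(add(Z, mul(Z, SSZ)), add(SSZ, SSZ))))
  [6] S(S(add(mul(Z, SSZ), add(SSZ, SSZ))))
  [7] S(S(add(Z, add(SSZ, SSZ))))
  [8] S(S(add(SSZ, SSZ)))
  [9] S(S(S(add(SZ, SSZ))))
  [10] S(S(S(S(add(Z, SSZ)))))
  [11] S^6(Z)

Term B:
  start: add(mul(SZ, add(SSZ, Z)), mul(add(SSZ, Z), mul(SSZ, Z)))
  [1] add(add(add(SSZ, Z), mul(Z, add(SSZ, Z))), mul(add(SSZ, Z), mul(SSZ, Z)))
  [2] add(add(S(add(SZ, Z)), mul(Z, add(SSZ, Z))), mul(add(SSZ, Z), mul(SSZ, Z)))
  [3] add(S(add(add(SZ, Z), mul(Z, add(SSZ, Z)))), mul(add(SSZ, Z), mul(SSZ, Z)))
  [4] S(add(add(add(SZ, Z), mul(Z, add(SSZ, Z))), mul(add(SSZ, Z), mul(SSZ, Z))))
  [5] S(add(add(S(add(Z, Z)), mul(Z, add(SSZ, Z))), mul(add(SSZ, Z), mul(SSZ, Z))))
  [6] S(add(S(add(add(Z, Z), mul(Z, add(SSZ, Z)))), mul(add(SSZ, Z), mul(SSZ, Z))))
  [7] S(S(add(add(add(Z, Z), mul(Z, add(SSZ, Z))), mul(add(SSZ, Z), mul(SSZ, Z)))))
  [8] S(S(add(add(Z, mul(Z, add(SSZ, Z))), mul(add(SSZ, Z), mul(SSZ, Z)))))
  [9] S(S(add(mul(Z, add(SSZ, Z)), mul(add(SSZ, Z), mul(SSZ, Z)))))
  [10] S(S(add(Z, mul(add(SSZ, Z), mul(SSZ, Z)))))
  [11] S(S(mul(add(SSZ, Z), mul(SSZ, Z))))
  [12] S(S(mul(S(add(SZ, Z)), mul(SSZ, Z))))
  [13] S(S(add(mul(SSZ, Z), mul(add(SZ, Z), mul(SSZ, Z)))))
  [14] S(S(add(add(Z, mul(SZ, Z)), mul(add(SZ, Z), mul(SSZ, Z)))))
  [15] S(S(add(mul(SZ, Z), mul(add(SZ, Z), mul(SSZ, Z)))))
  [16] S(S(add(add(Z, mul(Z, Z)), mul(add(SZ, Z), mul(SSZ, Z)))))
  [17] S(S(add(mul(Z, Z), mul(add(SZ, Z), mul(SSZ, Z)))))
  [18] S(S(add(Z, mul(add(SZ, Z), mul(SSZ, Z)))))
  [19] S(S(mul(add(SZ, Z), mul(SSZ, Z))))
  [20] S(S(mul(S(add(Z, Z)), mul(SSZ, Z))))
  [21] S(S(add(mul(SSZ, Z), mul(add(Z, Z), mul(SSZ, Z)))))
  [22] S(S(add(add(Z, mul(SZ, Z)), mul(add(Z, Z), mul(SSZ, Z)))))
  [23] S(S(add(mul(SZ, Z), mul(add(Z, Z), mul(SSZ, Z)))))
  [24] S(S(add(add(Z, mul(Z, Z)), mul(add(Z, Z), mul(SSZ, Z)))))
  [25] S(S(add(mul(Z, Z), mul(add(Z, Z), mul(SSZ, Z)))))
  [26] S(S(add(Z, mul(add(Z, Z), mul(SSZ, Z)))))
  [27] S(S(mul(add(Z, Z), mul(SSZ, Z))))
  [28] S(S(mul(Z, mul(SSZ, Z))))
  [29] SSZ

Answer: DIFFERENT — A ⇓ S^6(Z), B ⇓ SSZ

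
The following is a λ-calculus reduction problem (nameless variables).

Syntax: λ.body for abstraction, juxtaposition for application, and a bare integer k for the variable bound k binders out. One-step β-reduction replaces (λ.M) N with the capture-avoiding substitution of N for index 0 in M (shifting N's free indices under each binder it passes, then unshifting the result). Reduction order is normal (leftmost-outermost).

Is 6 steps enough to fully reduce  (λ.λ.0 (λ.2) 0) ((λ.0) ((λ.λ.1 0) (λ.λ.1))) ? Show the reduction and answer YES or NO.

Answer: YES — reaches normal form λ.0 (λ.λ.λ.1) 0 in 4 ≤ 6 steps

Reduction:
  start: (λ.λ.0 (λ.2) 0) ((λ.0) ((λ.λ.1 0) (λ.λ.1)))
  →1  λ.0 (λ.(λ.0) ((λ.λ.1 0) (λ.λ.1))) 0
  →2  λ.0 (λ.(λ.λ.1 0) (λ.λ.1)) 0
  →3  λ.0 (λ.λ.(λ.λ.1) 0) 0
  →4  λ.0 (λ.λ.λ.1) 0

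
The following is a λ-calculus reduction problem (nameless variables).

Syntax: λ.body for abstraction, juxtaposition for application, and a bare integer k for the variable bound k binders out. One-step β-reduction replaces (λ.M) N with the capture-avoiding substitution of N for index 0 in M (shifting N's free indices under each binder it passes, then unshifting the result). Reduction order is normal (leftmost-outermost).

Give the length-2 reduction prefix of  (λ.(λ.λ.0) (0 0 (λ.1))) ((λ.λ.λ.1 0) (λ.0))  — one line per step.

Answer: after 2 steps: λ.0

Reduction:
  start: (λ.(λ.λ.0) (0 0 (λ.1))) ((λ.λ.λ.1 0) (λ.0))
  [1] (λ.λ.0) ((λ.λ.λ.1 0) (λ.0) ((λ.λ.λ.1 0) (λ.0)) (λ.(λ.λ.λ.1 0) (λ.0)))
  [2] λ.0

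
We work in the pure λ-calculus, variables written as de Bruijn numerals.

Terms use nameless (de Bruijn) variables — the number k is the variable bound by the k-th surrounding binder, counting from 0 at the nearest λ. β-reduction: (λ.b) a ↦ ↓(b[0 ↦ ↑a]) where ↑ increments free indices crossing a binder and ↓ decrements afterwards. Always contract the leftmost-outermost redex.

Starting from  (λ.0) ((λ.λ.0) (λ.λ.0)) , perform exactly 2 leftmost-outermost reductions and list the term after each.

  start: (λ.0) ((λ.λ.0) (λ.λ.0))
  step 1: (λ.λ.0) (λ.λ.0)
  step 2: λ.0

Answer: after 2 steps: λ.0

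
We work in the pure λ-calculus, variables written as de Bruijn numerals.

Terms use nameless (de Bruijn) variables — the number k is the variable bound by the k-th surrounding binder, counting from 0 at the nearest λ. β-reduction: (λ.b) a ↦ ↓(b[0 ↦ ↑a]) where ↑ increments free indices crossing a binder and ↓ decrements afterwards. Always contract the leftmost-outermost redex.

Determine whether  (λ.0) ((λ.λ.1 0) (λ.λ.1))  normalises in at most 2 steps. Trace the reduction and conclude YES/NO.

Answer: NO — after 2 steps the term is λ.(λ.λ.1) 0, not yet normal

Derivation:
  start: (λ.0) ((λ.λ.1 0) (λ.λ.1))
  [1] (λ.λ.1 0) (λ.λ.1)
  [2] λ.(λ.λ.1) 0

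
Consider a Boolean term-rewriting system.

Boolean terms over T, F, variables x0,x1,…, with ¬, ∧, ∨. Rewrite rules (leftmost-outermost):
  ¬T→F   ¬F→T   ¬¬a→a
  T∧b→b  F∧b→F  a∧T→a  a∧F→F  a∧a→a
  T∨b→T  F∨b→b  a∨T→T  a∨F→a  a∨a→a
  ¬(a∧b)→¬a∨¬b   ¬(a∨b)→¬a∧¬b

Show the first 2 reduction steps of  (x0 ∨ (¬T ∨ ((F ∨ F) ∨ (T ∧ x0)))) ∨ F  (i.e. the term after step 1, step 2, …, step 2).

  start: (x0 ∨ (¬T ∨ ((F ∨ F) ∨ (T ∧ x0)))) ∨ F
  [1] x0 ∨ (¬T ∨ ((F ∨ F) ∨ (T ∧ x0)))
  [2] x0 ∨ (F ∨ ((F ∨ F) ∨ (T ∧ x0)))

Answer: after 2 steps: x0 ∨ (F ∨ ((F ∨ F) ∨ (T ∧ x0)))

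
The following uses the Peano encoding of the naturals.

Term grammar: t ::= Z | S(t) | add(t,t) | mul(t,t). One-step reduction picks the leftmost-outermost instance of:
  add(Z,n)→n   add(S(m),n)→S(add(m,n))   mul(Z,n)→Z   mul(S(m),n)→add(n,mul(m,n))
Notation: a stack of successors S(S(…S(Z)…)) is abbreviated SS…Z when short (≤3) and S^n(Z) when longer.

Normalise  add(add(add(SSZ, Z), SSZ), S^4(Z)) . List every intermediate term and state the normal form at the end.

Answer: normal form = S^8(Z)  (in 11 steps)

Reduction:
  start: add(add(add(SSZ, Z), SSZ), S^4(Z))
  step 1: add(add(S(add(SZ, Z)), SSZ), S^4(Z))
  step 2: add(S(add(add(SZ, Z), SSZ)), S^4(Z))
  step 3: S(add(add(add(SZ, Z), SSZ), S^4(Z)))
  step 4: S(add(add(S(add(Z, Z)), SSZ), S^4(Z)))
  step 5: S(add(S(add(add(Z, Z), SSZ)), S^4(Z)))
  step 6: S(S(add(add(add(Z, Z), SSZ), S^4(Z))))
  step 7: S(S(add(add(Z, SSZ), S^4(Z))))
  step 8: S(S(add(SSZ, S^4(Z))))
  step 9: S(S(S(add(SZ, S^4(Z)))))
  step 10: S(S(S(S(add(Z, S^4(Z))))))
  step 11: S^8(Z)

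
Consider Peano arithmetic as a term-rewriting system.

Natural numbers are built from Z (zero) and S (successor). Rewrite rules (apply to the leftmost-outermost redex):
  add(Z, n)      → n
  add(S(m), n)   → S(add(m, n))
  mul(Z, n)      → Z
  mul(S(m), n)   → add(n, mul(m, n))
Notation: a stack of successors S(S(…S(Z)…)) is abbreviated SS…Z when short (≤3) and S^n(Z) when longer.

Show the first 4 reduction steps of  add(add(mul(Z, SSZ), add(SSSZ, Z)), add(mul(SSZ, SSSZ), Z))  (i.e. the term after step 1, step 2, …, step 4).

Answer: after 4 steps: S(add(add(SSZ, Z), add(mul(SSZ, SSSZ), Z)))

Working:
  start: add(add(mul(Z, SSZ), add(SSSZ, Z)), add(mul(SSZ, SSSZ), Z))
  step 1: add(add(Z, add(SSSZ, Z)), add(mul(SSZ, SSSZ), Z))
  step 2: add(add(SSSZ, Z), add(mul(SSZ, SSSZ), Z))
  step 3: add(S(add(SSZ, Z)), add(mul(SSZ, SSSZ), Z))
  step 4: S(add(add(SSZ, Z), add(mul(SSZ, SSSZ), Z)))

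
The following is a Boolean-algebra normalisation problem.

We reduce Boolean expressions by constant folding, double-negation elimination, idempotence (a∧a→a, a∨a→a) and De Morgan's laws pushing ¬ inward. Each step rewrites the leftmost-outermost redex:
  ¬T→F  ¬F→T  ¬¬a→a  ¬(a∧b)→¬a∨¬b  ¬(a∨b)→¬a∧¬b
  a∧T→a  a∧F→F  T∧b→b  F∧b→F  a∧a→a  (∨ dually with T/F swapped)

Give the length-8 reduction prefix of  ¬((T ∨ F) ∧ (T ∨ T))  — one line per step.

Answer: after 8 steps: F

Reduction:
  start: ¬((T ∨ F) ∧ (T ∨ T))
  step 1: ¬(T ∨ F) ∨ ¬(T ∨ T)
  step 2: (¬T ∧ ¬F) ∨ ¬(T ∨ T)
  step 3: (F ∧ ¬F) ∨ ¬(T ∨ T)
  step 4: F ∨ ¬(T ∨ T)
  step 5: ¬(T ∨ T)
  step 6: ¬T ∧ ¬T
  step 7: ¬T
  step 8: F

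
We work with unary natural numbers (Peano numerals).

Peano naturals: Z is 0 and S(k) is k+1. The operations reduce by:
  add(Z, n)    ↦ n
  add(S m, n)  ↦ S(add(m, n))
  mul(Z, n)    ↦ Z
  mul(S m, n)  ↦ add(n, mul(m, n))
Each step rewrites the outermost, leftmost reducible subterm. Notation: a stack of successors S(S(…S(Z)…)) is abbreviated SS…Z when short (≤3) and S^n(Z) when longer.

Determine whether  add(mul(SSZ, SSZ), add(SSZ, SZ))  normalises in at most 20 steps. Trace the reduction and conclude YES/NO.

Answer: YES — reaches normal form S^7(Z) in 17 ≤ 20 steps

Working:
  start: add(mul(SSZ, SSZ), add(SSZ, SZ))
  step 1: add(add(SSZ, mul(SZ, SSZ)), add(SSZ, SZ))
  step 2: add(S(add(SZ, mul(SZ, SSZ))), add(SSZ, SZ))
  step 3: S(add(add(SZ, mul(SZ, SSZ)), add(SSZ, SZ)))
  step 4: S(add(S(add(Z, mul(SZ, SSZ))), add(SSZ, SZ)))
  step 5: S(S(add(add(Z, mul(SZ, SSZ)), add(SSZ, SZ))))
  step 6: S(S(add(mul(SZ, SSZ), add(SSZ, SZ))))
  step 7: S(S(add(add(SSZ, mul(Z, SSZ)), add(SSZ, SZ))))
  step 8: S(S(add(S(add(SZ, mul(Z, SSZ))), add(SSZ, SZ))))
  step 9: S(S(S(add(add(SZ, mul(Z, SSZ)), add(SSZ, SZ)))))
  step 10: S(S(S(add(S(add(Z, mul(Z, SSZ))), add(SSZ, SZ)))))
  step 11: S(S(S(S(add(add(Z, mul(Z, SSZ)), add(SSZ, SZ))))))
  step 12: S(S(S(S(add(mul(Z, SSZ), add(SSZ, SZ))))))
  step 13: S(S(S(S(add(Z, add(SSZ, SZ))))))
  step 14: S(S(S(S(add(SSZ, SZ)))))
  step 15: S(S(S(S(S(add(SZ, SZ))))))
  step 16: S(S(S(S(S(S(add(Z, SZ)))))))
  step 17: S^7(Z)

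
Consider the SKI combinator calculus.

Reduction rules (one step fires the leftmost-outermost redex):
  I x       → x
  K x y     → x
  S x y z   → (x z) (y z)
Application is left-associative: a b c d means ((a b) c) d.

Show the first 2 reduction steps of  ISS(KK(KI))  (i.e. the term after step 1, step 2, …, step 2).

  start: ISS(KK(KI))
  step 1: SS(KK(KI))
  step 2: SSK

Answer: after 2 steps: SSK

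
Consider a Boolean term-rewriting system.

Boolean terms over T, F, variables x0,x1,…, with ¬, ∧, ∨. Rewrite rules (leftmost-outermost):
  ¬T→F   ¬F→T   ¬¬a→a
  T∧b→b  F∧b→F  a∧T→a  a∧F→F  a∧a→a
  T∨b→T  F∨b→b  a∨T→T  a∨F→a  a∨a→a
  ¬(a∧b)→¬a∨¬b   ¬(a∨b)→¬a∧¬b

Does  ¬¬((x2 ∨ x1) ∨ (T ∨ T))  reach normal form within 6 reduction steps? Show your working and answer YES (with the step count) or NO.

Answer: YES — reaches normal form T in 3 ≤ 6 steps

Reduction:
  start: ¬¬((x2 ∨ x1) ∨ (T ∨ T))
  step 1: (x2 ∨ x1) ∨ (T ∨ T)
  step 2: (x2 ∨ x1) ∨ T
  step 3: T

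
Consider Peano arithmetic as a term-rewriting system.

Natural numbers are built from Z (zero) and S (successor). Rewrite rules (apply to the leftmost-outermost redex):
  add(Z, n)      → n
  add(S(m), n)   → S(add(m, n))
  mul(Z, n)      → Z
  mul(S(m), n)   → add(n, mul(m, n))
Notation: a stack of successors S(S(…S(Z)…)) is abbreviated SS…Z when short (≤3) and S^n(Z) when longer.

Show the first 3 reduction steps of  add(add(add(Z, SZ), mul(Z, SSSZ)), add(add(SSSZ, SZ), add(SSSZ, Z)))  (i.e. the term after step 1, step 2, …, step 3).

  start: add(add(add(Z, SZ), mul(Z, SSSZ)), add(add(SSSZ, SZ), add(SSSZ, Z)))
  step 1: add(add(SZ, mul(Z, SSSZ)), add(add(SSSZ, SZ), add(SSSZ, Z)))
  step 2: add(S(add(Z, mul(Z, SSSZ))), add(add(SSSZ, SZ), add(SSSZ, Z)))
  step 3: S(add(add(Z, mul(Z, SSSZ)), add(add(SSSZ, SZ), add(SSSZ, Z))))

Answer: after 3 steps: S(add(add(Z, mul(Z, SSSZ)), add(add(SSSZ, SZ), add(SSSZ, Z))))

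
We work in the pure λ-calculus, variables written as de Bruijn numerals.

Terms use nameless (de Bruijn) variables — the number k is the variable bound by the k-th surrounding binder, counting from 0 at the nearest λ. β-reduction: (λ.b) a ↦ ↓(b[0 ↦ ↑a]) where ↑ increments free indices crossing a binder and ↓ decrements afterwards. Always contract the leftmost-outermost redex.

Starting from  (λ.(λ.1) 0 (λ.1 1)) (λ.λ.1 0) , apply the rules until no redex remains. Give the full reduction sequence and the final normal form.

  start: (λ.(λ.1) 0 (λ.1 1)) (λ.λ.1 0)
  [1] (λ.λ.λ.1 0) (λ.λ.1 0) (λ.(λ.λ.1 0) (λ.λ.1 0))
  [2] (λ.λ.1 0) (λ.(λ.λ.1 0) (λ.λ.1 0))
  [3] λ.(λ.(λ.λ.1 0) (λ.λ.1 0)) 0
  [4] λ.(λ.λ.1 0) (λ.λ.1 0)
  [5] λ.λ.(λ.λ.1 0) 0
  [6] λ.λ.λ.1 0

Answer: normal form = λ.λ.λ.1 0  (in 6 steps)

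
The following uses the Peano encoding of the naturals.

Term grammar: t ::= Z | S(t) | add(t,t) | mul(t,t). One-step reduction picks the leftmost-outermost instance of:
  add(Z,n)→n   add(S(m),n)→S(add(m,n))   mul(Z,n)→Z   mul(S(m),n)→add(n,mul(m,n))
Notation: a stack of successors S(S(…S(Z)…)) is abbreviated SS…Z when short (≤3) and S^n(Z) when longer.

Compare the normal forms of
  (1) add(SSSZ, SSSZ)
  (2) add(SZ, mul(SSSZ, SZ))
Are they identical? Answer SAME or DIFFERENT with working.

Answer: DIFFERENT — A ⇓ S^6(Z), B ⇓ S^4(Z)

Derivation:
Term A:
  start: add(SSSZ, SSSZ)
  [1] S(add(SSZ, SSSZ))
  [2] S(S(add(SZ, SSSZ)))
  [3] S(S(S(add(Z, SSSZ))))
  [4] S^6(Z)

Term B:
  start: add(SZ, mul(SSSZ, SZ))
  [1] S(add(Z, mul(SSSZ, SZ)))
  [2] S(mul(SSSZ, SZ))
  [3] S(add(SZ, mul(SSZ, SZ)))
  [4] S(S(add(Z, mul(SSZ, SZ))))
  [5] S(S(mul(SSZ, SZ)))
  [6] S(S(add(SZ, mul(SZ, SZ))))
  [7] S(S(S(add(Z, mul(SZ, SZ)))))
  [8] S(S(S(mul(SZ, SZ))))
  [9] S(S(S(add(SZ, mul(Z, SZ)))))
  [10] S(S(S(S(add(Z, mul(Z, SZ))))))
  [11] S(S(S(S(mul(Z, SZ)))))
  [12] S^4(Z)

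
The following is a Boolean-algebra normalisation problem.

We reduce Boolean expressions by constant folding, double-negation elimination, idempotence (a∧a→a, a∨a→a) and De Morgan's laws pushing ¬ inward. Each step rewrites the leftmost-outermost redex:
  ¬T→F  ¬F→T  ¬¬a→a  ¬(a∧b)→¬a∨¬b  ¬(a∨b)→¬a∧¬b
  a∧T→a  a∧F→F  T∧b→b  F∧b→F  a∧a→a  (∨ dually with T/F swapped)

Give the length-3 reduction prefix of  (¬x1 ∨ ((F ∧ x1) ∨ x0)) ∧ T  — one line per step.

  start: (¬x1 ∨ ((F ∧ x1) ∨ x0)) ∧ T
  [1] ¬x1 ∨ ((F ∧ x1) ∨ x0)
  [2] ¬x1 ∨ (F ∨ x0)
  [3] ¬x1 ∨ x0

Answer: after 3 steps: ¬x1 ∨ x0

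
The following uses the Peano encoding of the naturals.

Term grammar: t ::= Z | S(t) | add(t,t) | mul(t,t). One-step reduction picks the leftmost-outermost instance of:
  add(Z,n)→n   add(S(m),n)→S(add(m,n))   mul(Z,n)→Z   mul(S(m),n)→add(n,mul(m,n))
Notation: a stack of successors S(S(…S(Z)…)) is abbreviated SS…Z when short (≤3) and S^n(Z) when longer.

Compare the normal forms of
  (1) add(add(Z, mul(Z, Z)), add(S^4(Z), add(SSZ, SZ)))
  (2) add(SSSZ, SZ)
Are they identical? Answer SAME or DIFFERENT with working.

Term A:
  start: add(add(Z, mul(Z, Z)), add(S^4(Z), add(SSZ, SZ)))
  step 1: add(mul(Z, Z), add(S^4(Z), add(SSZ, SZ)))
  step 2: add(Z, add(S^4(Z), add(SSZ, SZ)))
  step 3: add(S^4(Z), add(SSZ, SZ))
  step 4: S(add(SSSZ, add(SSZ, SZ)))
  step 5: S(S(add(SSZ, add(SSZ, SZ))))
  step 6: S(S(S(add(SZ, add(SSZ, SZ)))))
  step 7: S(S(S(S(add(Z, add(SSZ, SZ))))))
  step 8: S(S(S(S(add(SSZ, SZ)))))
  step 9: S(S(S(S(S(add(SZ, SZ))))))
  step 10: S(S(S(S(S(S(add(Z, SZ)))))))
  step 11: S^7(Z)

Term B:
  start: add(SSSZ, SZ)
  step 1: S(add(SSZ, SZ))
  step 2: S(S(add(SZ, SZ)))
  step 3: S(S(S(add(Z, SZ))))
  step 4: S^4(Z)

Answer: DIFFERENT — A ⇓ S^7(Z), B ⇓ S^4(Z)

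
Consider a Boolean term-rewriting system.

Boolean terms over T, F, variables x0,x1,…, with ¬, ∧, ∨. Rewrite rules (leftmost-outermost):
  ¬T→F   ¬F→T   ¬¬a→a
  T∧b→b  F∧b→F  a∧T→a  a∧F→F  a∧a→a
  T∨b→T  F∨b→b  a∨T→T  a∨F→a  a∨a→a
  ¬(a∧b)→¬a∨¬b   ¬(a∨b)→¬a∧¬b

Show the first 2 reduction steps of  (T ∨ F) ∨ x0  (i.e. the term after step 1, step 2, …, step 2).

Answer: after 2 steps: T

Derivation:
  start: (T ∨ F) ∨ x0
  [1] T ∨ x0
  [2] T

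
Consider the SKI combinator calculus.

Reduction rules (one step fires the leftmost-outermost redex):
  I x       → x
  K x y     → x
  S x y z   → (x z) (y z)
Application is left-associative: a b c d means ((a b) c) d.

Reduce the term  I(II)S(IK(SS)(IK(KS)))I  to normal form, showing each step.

Answer: normal form = S(SS)I  (in 5 steps)

Working:
  start: I(II)S(IK(SS)(IK(KS)))I
  step 1: IIS(IK(SS)(IK(KS)))I
  step 2: IS(IK(SS)(IK(KS)))I
  step 3: S(IK(SS)(IK(KS)))I
  step 4: S(K(SS)(IK(KS)))I
  step 5: S(SS)I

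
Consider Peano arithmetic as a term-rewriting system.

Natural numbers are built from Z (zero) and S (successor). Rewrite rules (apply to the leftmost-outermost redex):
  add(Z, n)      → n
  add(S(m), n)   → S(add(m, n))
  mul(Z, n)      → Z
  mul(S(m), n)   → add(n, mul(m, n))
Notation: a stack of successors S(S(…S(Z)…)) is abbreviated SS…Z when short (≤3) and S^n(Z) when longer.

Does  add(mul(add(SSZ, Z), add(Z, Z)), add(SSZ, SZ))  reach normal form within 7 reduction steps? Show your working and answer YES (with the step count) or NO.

  start: add(mul(add(SSZ, Z), add(Z, Z)), add(SSZ, SZ))
  step 1: add(mul(S(add(SZ, Z)), add(Z, Z)), add(SSZ, SZ))
  step 2: add(add(add(Z, Z), mul(add(SZ, Z), add(Z, Z))), add(SSZ, SZ))
  step 3: add(add(Z, mul(add(SZ, Z), add(Z, Z))), add(SSZ, SZ))
  step 4: add(mul(add(SZ, Z), add(Z, Z)), add(SSZ, SZ))
  step 5: add(mul(S(add(Z, Z)), add(Z, Z)), add(SSZ, SZ))
  step 6: add(add(add(Z, Z), mul(add(Z, Z), add(Z, Z))), add(SSZ, SZ))
  step 7: add(add(Z, mul(add(Z, Z), add(Z, Z))), add(SSZ, SZ))

Answer: NO — after 7 steps the term is add(add(Z, mul(add(Z, Z), add(Z, Z))), add(SSZ, SZ)), not yet normal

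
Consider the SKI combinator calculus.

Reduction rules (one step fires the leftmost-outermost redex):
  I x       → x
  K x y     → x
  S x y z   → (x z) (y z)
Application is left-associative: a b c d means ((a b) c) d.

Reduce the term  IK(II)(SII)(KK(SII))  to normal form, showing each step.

  start: IK(II)(SII)(KK(SII))
  →1  K(II)(SII)(KK(SII))
  →2  II(KK(SII))
  →3  I(KK(SII))
  →4  KK(SII)
  →5  K

Answer: normal form = K  (in 5 steps)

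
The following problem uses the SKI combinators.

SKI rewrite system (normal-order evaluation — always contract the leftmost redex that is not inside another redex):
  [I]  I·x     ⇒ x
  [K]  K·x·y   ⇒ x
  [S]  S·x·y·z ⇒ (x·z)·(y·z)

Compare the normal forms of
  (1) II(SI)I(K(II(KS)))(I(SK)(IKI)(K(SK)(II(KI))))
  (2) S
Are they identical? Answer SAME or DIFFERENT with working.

Term A:
  start: II(SI)I(K(II(KS)))(I(SK)(IKI)(K(SK)(II(KI))))
  [1] I(SI)I(K(II(KS)))(I(SK)(IKI)(K(SK)(II(KI))))
  [2] SII(K(II(KS)))(I(SK)(IKI)(K(SK)(II(KI))))
  [3] I(K(II(KS)))(I(K(II(KS))))(I(SK)(IKI)(K(SK)(II(KI))))
  [4] K(II(KS))(I(K(II(KS))))(I(SK)(IKI)(K(SK)(II(KI))))
  [5] II(KS)(I(SK)(IKI)(K(SK)(II(KI))))
  [6] I(KS)(I(SK)(IKI)(K(SK)(II(KI))))
  [7] KS(I(SK)(IKI)(K(SK)(II(KI))))
  [8] S

Term B:
  start: S

Answer: SAME — A ⇓ S, B ⇓ S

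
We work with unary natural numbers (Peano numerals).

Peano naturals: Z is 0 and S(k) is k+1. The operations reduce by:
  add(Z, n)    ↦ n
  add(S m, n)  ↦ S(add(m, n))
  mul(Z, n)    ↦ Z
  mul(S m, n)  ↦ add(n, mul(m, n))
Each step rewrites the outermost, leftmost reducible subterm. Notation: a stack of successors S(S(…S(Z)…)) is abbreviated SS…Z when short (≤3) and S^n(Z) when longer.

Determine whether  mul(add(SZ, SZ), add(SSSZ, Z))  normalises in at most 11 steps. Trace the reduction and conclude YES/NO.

  start: mul(add(SZ, SZ), add(SSSZ, Z))
  step 1: mul(S(add(Z, SZ)), add(SSSZ, Z))
  step 2: add(add(SSSZ, Z), mul(add(Z, SZ), add(SSSZ, Z)))
  step 3: add(S(add(SSZ, Z)), mul(add(Z, SZ), add(SSSZ, Z)))
  step 4: S(add(add(SSZ, Z), mul(add(Z, SZ), add(SSSZ, Z))))
  step 5: S(add(S(add(SZ, Z)), mul(add(Z, SZ), add(SSSZ, Z))))
  step 6: S(S(add(add(SZ, Z), mul(add(Z, SZ), add(SSSZ, Z)))))
  step 7: S(S(add(S(add(Z, Z)), mul(add(Z, SZ), add(SSSZ, Z)))))
  step 8: S(S(S(add(add(Z, Z), mul(add(Z, SZ), add(SSSZ, Z))))))
  step 9: S(S(S(add(Z, mul(add(Z, SZ), add(SSSZ, Z))))))
  step 10: S(S(S(mul(add(Z, SZ), add(SSSZ, Z)))))
  step 11: S(S(S(mul(SZ, add(SSSZ, Z)))))

Answer: NO — after 11 steps the term is S(S(S(mul(SZ, add(SSSZ, Z))))), not yet normal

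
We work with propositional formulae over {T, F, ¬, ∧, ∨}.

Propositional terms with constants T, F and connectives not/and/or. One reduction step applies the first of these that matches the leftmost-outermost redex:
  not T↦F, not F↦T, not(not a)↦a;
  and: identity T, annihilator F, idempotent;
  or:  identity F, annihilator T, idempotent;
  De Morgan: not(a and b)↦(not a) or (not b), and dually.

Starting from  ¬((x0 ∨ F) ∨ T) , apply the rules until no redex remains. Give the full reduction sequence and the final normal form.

  start: ¬((x0 ∨ F) ∨ T)
  →1  ¬(x0 ∨ F) ∧ ¬T
  →2  (¬x0 ∧ ¬F) ∧ ¬T
  →3  (¬x0 ∧ T) ∧ ¬T
  →4  ¬x0 ∧ ¬T
  →5  ¬x0 ∧ F
  →6  F

Answer: normal form = F  (in 6 steps)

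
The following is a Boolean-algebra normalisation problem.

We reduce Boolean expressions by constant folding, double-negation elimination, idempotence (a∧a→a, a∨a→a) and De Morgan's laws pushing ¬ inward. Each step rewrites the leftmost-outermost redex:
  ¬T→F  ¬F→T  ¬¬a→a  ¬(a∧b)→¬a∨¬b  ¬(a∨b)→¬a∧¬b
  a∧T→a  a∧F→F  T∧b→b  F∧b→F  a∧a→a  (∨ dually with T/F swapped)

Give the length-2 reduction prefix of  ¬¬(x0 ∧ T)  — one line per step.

Answer: after 2 steps: x0

Working:
  start: ¬¬(x0 ∧ T)
  step 1: x0 ∧ T
  step 2: x0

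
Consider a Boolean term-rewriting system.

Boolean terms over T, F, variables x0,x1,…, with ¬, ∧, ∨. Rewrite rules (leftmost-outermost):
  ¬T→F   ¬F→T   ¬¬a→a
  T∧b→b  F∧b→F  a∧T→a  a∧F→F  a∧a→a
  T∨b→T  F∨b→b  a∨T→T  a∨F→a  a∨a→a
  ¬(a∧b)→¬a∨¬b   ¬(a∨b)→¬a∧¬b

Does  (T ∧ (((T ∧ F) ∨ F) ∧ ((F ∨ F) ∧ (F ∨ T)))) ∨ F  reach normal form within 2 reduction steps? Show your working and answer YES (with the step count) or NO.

Answer: NO — after 2 steps the term is ((T ∧ F) ∨ F) ∧ ((F ∨ F) ∧ (F ∨ T)), not yet normal

Derivation:
  start: (T ∧ (((T ∧ F) ∨ F) ∧ ((F ∨ F) ∧ (F ∨ T)))) ∨ F
  step 1: T ∧ (((T ∧ F) ∨ F) ∧ ((F ∨ F) ∧ (F ∨ T)))
  step 2: ((T ∧ F) ∨ F) ∧ ((F ∨ F) ∧ (F ∨ T))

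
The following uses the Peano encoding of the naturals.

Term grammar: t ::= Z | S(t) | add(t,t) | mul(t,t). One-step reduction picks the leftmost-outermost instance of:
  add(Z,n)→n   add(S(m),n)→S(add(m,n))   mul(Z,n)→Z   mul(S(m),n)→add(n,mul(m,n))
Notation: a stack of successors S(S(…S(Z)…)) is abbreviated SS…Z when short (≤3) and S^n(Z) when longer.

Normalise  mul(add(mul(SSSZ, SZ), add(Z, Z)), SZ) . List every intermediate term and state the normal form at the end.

Answer: normal form = SSSZ  (in 25 steps)

Working:
  start: mul(add(mul(SSSZ, SZ), add(Z, Z)), SZ)
  [1] mul(add(add(SZ, mul(SSZ, SZ)), add(Z, Z)), SZ)
  [2] mul(add(S(add(Z, mul(SSZ, SZ))), add(Z, Z)), SZ)
  [3] mul(S(add(add(Z, mul(SSZ, SZ)), add(Z, Z))), SZ)
  [4] add(SZ, mul(add(add(Z, mul(SSZ, SZ)), add(Z, Z)), SZ))
  [5] S(add(Z, mul(add(add(Z, mul(SSZ, SZ)), add(Z, Z)), SZ)))
  [6] S(mul(add(add(Z, mul(SSZ, SZ)), add(Z, Z)), SZ))
  [7] S(mul(add(mul(SSZ, SZ), add(Z, Z)), SZ))
  [8] S(mul(add(add(SZ, mul(SZ, SZ)), add(Z, Z)), SZ))
  [9] S(mul(add(S(add(Z, mul(SZ, SZ))), add(Z, Z)), SZ))
  [10] S(mul(S(add(add(Z, mul(SZ, SZ)), add(Z, Z))), SZ))
  [11] S(add(SZ, mul(add(add(Z, mul(SZ, SZ)), add(Z, Z)), SZ)))
  [12] S(S(add(Z, mul(add(add(Z, mul(SZ, SZ)), add(Z, Z)), SZ))))
  [13] S(S(mul(add(add(Z, mul(SZ, SZ)), add(Z, Z)), SZ)))
  [14] S(S(mul(add(mul(SZ, SZ), add(Z, Z)), SZ)))
  [15] S(S(mul(add(add(SZ, mul(Z, SZ)), add(Z, Z)), SZ)))
  [16] S(S(mul(add(S(add(Z, mul(Z, SZ))), add(Z, Z)), SZ)))
  [17] S(S(mul(S(add(add(Z, mul(Z, SZ)), add(Z, Z))), SZ)))
  [18] S(S(add(SZ, mul(add(add(Z, mul(Z, SZ)), add(Z, Z)), SZ))))
  [19] S(S(S(add(Z, mul(add(add(Z, mul(Z, SZ)), add(Z, Z)), SZ)))))
  [20] S(S(S(mul(add(add(Z, mul(Z, SZ)), add(Z, Z)), SZ))))
  [21] S(S(S(mul(add(mul(Z, SZ), add(Z, Z)), SZ))))
  [22] S(S(S(mul(add(Z, add(Z, Z)), SZ))))
  [23] S(S(S(mul(add(Z, Z), SZ))))
  [24] S(S(S(mul(Z, SZ))))
  [25] SSSZ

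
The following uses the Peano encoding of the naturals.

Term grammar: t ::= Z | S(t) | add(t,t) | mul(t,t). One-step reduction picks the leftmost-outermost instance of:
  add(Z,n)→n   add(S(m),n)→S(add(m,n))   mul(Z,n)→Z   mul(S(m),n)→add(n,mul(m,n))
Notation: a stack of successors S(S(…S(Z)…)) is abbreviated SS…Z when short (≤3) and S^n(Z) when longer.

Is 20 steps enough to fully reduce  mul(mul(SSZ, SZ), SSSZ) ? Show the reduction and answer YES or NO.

  start: mul(mul(SSZ, SZ), SSSZ)
  [1] mul(add(SZ, mul(SZ, SZ)), SSSZ)
  [2] mul(S(add(Z, mul(SZ, SZ))), SSSZ)
  [3] add(SSSZ, mul(add(Z, mul(SZ, SZ)), SSSZ))
  [4] S(add(SSZ, mul(add(Z, mul(SZ, SZ)), SSSZ)))
  [5] S(S(add(SZ, mul(add(Z, mul(SZ, SZ)), SSSZ))))
  [6] S(S(S(add(Z, mul(add(Z, mul(SZ, SZ)), SSSZ)))))
  [7] S(S(S(mul(add(Z, mul(SZ, SZ)), SSSZ))))
  [8] S(S(S(mul(mul(SZ, SZ), SSSZ))))
  [9] S(S(S(mul(add(SZ, mul(Z, SZ)), SSSZ))))
  [10] S(S(S(mul(S(add(Z, mul(Z, SZ))), SSSZ))))
  [11] S(S(S(add(SSSZ, mul(add(Z, mul(Z, SZ)), SSSZ)))))
  [12] S(S(S(S(add(SSZ, mul(add(Z, mul(Z, SZ)), SSSZ))))))
  [13] S(S(S(S(S(add(SZ, mul(add(Z, mul(Z, SZ)), SSSZ)))))))
  [14] S(S(S(S(S(S(add(Z, mul(add(Z, mul(Z, SZ)), SSSZ))))))))
  [15] S(S(S(S(S(S(mul(add(Z, mul(Z, SZ)), SSSZ)))))))
  [16] S(S(S(S(S(S(mul(mul(Z, SZ), SSSZ)))))))
  [17] S(S(S(S(S(S(mul(Z, SSSZ)))))))
  [18] S^6(Z)

Answer: YES — reaches normal form S^6(Z) in 18 ≤ 20 steps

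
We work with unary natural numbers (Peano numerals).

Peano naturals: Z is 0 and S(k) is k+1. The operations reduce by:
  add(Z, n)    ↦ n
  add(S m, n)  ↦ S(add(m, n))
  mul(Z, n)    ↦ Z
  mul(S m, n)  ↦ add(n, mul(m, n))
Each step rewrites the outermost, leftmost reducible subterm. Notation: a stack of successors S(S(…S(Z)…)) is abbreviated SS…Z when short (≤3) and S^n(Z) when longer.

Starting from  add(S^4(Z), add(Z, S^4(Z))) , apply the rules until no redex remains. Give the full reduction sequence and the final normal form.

  start: add(S^4(Z), add(Z, S^4(Z)))
  step 1: S(add(SSSZ, add(Z, S^4(Z))))
  step 2: S(S(add(SSZ, add(Z, S^4(Z)))))
  step 3: S(S(S(add(SZ, add(Z, S^4(Z))))))
  step 4: S(S(S(S(add(Z, add(Z, S^4(Z)))))))
  step 5: S(S(S(S(add(Z, S^4(Z))))))
  step 6: S^8(Z)

Answer: normal form = S^8(Z)  (in 6 steps)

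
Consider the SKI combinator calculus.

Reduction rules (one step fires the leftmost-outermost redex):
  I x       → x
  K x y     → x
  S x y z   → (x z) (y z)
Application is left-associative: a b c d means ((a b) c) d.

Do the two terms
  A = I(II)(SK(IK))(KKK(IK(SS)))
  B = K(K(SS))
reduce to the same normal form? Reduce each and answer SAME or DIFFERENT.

Term A:
  start: I(II)(SK(IK))(KKK(IK(SS)))
  [1] II(SK(IK))(KKK(IK(SS)))
  [2] I(SK(IK))(KKK(IK(SS)))
  [3] SK(IK)(KKK(IK(SS)))
  [4] K(KKK(IK(SS)))(IK(KKK(IK(SS))))
  [5] KKK(IK(SS))
  [6] K(IK(SS))
  [7] K(K(SS))

Term B:
  start: K(K(SS))

Answer: SAME — A ⇓ K(K(SS)), B ⇓ K(K(SS))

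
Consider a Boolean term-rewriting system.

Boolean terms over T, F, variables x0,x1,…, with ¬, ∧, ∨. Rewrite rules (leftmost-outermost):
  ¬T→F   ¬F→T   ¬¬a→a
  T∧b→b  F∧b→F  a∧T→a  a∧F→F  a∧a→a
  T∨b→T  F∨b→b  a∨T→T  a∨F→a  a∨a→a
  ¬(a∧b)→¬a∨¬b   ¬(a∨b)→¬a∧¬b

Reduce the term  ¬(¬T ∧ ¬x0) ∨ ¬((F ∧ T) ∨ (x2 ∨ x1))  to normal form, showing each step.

  start: ¬(¬T ∧ ¬x0) ∨ ¬((F ∧ T) ∨ (x2 ∨ x1))
  →1  (¬¬T ∨ ¬¬x0) ∨ ¬((F ∧ T) ∨ (x2 ∨ x1))
  →2  (T ∨ ¬¬x0) ∨ ¬((F ∧ T) ∨ (x2 ∨ x1))
  →3  T ∨ ¬((F ∧ T) ∨ (x2 ∨ x1))
  →4  T

Answer: normal form = T  (in 4 steps)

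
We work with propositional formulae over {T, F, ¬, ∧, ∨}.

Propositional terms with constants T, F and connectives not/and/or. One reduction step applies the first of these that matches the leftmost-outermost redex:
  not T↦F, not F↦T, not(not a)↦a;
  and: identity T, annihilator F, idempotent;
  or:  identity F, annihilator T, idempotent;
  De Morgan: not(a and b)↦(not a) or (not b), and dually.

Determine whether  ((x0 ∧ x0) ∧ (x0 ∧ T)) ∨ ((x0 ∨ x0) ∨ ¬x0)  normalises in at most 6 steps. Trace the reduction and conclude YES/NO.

Answer: YES — reaches normal form x0 ∨ (x0 ∨ ¬x0) in 4 ≤ 6 steps

Working:
  start: ((x0 ∧ x0) ∧ (x0 ∧ T)) ∨ ((x0 ∨ x0) ∨ ¬x0)
  step 1: (x0 ∧ (x0 ∧ T)) ∨ ((x0 ∨ x0) ∨ ¬x0)
  step 2: (x0 ∧ x0) ∨ ((x0 ∨ x0) ∨ ¬x0)
  step 3: x0 ∨ ((x0 ∨ x0) ∨ ¬x0)
  step 4: x0 ∨ (x0 ∨ ¬x0)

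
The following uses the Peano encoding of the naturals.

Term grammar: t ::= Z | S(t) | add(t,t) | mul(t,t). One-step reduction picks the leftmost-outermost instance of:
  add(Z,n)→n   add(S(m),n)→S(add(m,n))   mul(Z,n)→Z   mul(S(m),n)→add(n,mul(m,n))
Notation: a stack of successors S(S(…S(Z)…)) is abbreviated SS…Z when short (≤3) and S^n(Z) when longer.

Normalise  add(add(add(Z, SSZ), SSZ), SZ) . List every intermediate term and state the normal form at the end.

Answer: normal form = S^5(Z)  (in 9 steps)

Reduction:
  start: add(add(add(Z, SSZ), SSZ), SZ)
  [1] add(add(SSZ, SSZ), SZ)
  [2] add(S(add(SZ, SSZ)), SZ)
  [3] S(add(add(SZ, SSZ), SZ))
  [4] S(add(S(add(Z, SSZ)), SZ))
  [5] S(S(add(add(Z, SSZ), SZ)))
  [6] S(S(add(SSZ, SZ)))
  [7] S(S(S(add(SZ, SZ))))
  [8] S(S(S(S(add(Z, SZ)))))
  [9] S^5(Z)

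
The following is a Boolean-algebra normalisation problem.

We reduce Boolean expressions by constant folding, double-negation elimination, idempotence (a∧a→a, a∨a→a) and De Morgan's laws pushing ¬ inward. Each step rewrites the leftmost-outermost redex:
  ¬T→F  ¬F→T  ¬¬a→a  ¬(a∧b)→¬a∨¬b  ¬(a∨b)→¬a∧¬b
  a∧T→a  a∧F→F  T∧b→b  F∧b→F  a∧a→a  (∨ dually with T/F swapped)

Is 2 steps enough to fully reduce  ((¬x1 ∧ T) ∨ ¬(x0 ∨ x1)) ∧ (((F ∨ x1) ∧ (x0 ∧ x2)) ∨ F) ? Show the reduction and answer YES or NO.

Answer: NO — after 2 steps the term is (¬x1 ∨ (¬x0 ∧ ¬x1)) ∧ (((F ∨ x1) ∧ (x0 ∧ x2)) ∨ F), not yet normal

Derivation:
  start: ((¬x1 ∧ T) ∨ ¬(x0 ∨ x1)) ∧ (((F ∨ x1) ∧ (x0 ∧ x2)) ∨ F)
  →1  (¬x1 ∨ ¬(x0 ∨ x1)) ∧ (((F ∨ x1) ∧ (x0 ∧ x2)) ∨ F)
  →2  (¬x1 ∨ (¬x0 ∧ ¬x1)) ∧ (((F ∨ x1) ∧ (x0 ∧ x2)) ∨ F)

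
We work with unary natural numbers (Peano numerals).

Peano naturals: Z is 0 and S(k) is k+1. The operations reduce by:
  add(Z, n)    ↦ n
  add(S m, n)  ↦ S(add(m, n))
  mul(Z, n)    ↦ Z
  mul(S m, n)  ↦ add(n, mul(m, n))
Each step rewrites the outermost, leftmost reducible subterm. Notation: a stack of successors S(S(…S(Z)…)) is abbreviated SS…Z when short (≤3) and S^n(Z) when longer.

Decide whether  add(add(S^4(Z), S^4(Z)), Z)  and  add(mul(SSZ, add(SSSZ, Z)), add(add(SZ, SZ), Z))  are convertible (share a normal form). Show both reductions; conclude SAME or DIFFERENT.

Answer: SAME — A ⇓ S^8(Z), B ⇓ S^8(Z)

Reduction:
Term A:
  start: add(add(S^4(Z), S^4(Z)), Z)
  step 1: add(S(add(SSSZ, S^4(Z))), Z)
  step 2: S(add(add(SSSZ, S^4(Z)), Z))
  step 3: S(add(S(add(SSZ, S^4(Z))), Z))
  step 4: S(S(add(add(SSZ, S^4(Z)), Z)))
  step 5: S(S(add(S(add(SZ, S^4(Z))), Z)))
  step 6: S(S(S(add(add(SZ, S^4(Z)), Z))))
  step 7: S(S(S(add(S(add(Z, S^4(Z))), Z))))
  step 8: S(S(S(S(add(add(Z, S^4(Z)), Z)))))
  step 9: S(S(S(S(add(S^4(Z), Z)))))
  step 10: S(S(S(S(S(add(SSSZ, Z))))))
  step 11: S(S(S(S(S(S(add(SSZ, Z)))))))
  step 12: S(S(S(S(S(S(S(add(SZ, Z))))))))
  step 13: S(S(S(S(S(S(S(S(add(Z, Z)))))))))
  step 14: S^8(Z)

Term B:
  start: add(mul(SSZ, add(SSSZ, Z)), add(add(SZ, SZ), Z))
  step 1: add(add(add(SSSZ, Z), mul(SZ, add(SSSZ, Z))), add(add(SZ, SZ), Z))
  step 2: add(add(S(add(SSZ, Z)), mul(SZ, add(SSSZ, Z))), add(add(SZ, SZ), Z))
  step 3: add(S(add(add(SSZ, Z), mul(SZ, add(SSSZ, Z)))), add(add(SZ, SZ), Z))
  step 4: S(add(add(add(SSZ, Z), mul(SZ, add(SSSZ, Z))), add(add(SZ, SZ), Z)))
  step 5: S(add(add(S(add(SZ, Z)), mul(SZ, add(SSSZ, Z))), add(add(SZ, SZ), Z)))
  step 6: S(add(S(add(add(SZ, Z), mul(SZ, add(SSSZ, Z)))), add(add(SZ, SZ), Z)))
  step 7: S(S(add(add(add(SZ, Z), mul(SZ, add(SSSZ, Z))), add(add(SZ, SZ), Z))))
  step 8: S(S(add(add(S(add(Z, Z)), mul(SZ, add(SSSZ, Z))), add(add(SZ, SZ), Z))))
  step 9: S(S(add(S(add(add(Z, Z), mul(SZ, add(SSSZ, Z)))), add(add(SZ, SZ), Z))))
  step 10: S(S(S(add(add(add(Z, Z), mul(SZ, add(SSSZ, Z))), add(add(SZ, SZ), Z)))))
  step 11: S(S(S(add(add(Z, mul(SZ, add(SSSZ, Z))), add(add(SZ, SZ), Z)))))
  step 12: S(S(S(add(mul(SZ, add(SSSZ, Z)), add(add(SZ, SZ), Z)))))
  step 13: S(S(S(add(add(add(SSSZ, Z), mul(Z, add(SSSZ, Z))), add(add(SZ, SZ), Z)))))
  step 14: S(S(S(add(add(S(add(SSZ, Z)), mul(Z, add(SSSZ, Z))), add(add(SZ, SZ), Z)))))
  step 15: S(S(S(add(S(add(add(SSZ, Z), mul(Z, add(SSSZ, Z)))), add(add(SZ, SZ), Z)))))
  step 16: S(S(S(S(add(add(add(SSZ, Z), mul(Z, add(SSSZ, Z))), add(add(SZ, SZ), Z))))))
  step 17: S(S(S(S(add(add(S(add(SZ, Z)), mul(Z, add(SSSZ, Z))), add(add(SZ, SZ), Z))))))
  step 18: S(S(S(S(add(S(add(add(SZ, Z), mul(Z, add(SSSZ, Z)))), add(add(SZ, SZ), Z))))))
  step 19: S(S(S(S(S(add(add(add(SZ, Z), mul(Z, add(SSSZ, Z))), add(add(SZ, SZ), Z)))))))
  step 20: S(S(S(S(S(add(add(S(add(Z, Z)), mul(Z, add(SSSZ, Z))), add(add(SZ, SZ), Z)))))))
  step 21: S(S(S(S(S(add(S(add(add(Z, Z), mul(Z, add(SSSZ, Z)))), add(add(SZ, SZ), Z)))))))
  step 22: S(S(S(S(S(S(add(add(add(Z, Z), mul(Z, add(SSSZ, Z))), add(add(SZ, SZ), Z))))))))
  step 23: S(S(S(S(S(S(add(add(Z, mul(Z, add(SSSZ, Z))), add(add(SZ, SZ), Z))))))))
  step 24: S(S(S(S(S(S(add(mul(Z, add(SSSZ, Z)), add(add(SZ, SZ), Z))))))))
  step 25: S(S(S(S(S(S(add(Z, add(add(SZ, SZ), Z))))))))
  step 26: S(S(S(S(S(S(add(add(SZ, SZ), Z)))))))
  step 27: S(S(S(S(S(S(add(S(add(Z, SZ)), Z)))))))
  step 28: S(S(S(S(S(S(S(add(add(Z, SZ), Z))))))))
  step 29: S(S(S(S(S(S(S(add(SZ, Z))))))))
  step 30: S(S(S(S(S(S(S(S(add(Z, Z)))))))))
  step 31: S^8(Z)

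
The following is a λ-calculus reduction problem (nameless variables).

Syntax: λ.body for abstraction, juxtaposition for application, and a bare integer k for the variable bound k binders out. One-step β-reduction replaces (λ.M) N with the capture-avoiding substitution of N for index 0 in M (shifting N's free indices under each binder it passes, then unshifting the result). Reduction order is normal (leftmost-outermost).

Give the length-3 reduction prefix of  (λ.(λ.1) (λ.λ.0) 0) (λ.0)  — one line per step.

Answer: after 3 steps: λ.0

Working:
  start: (λ.(λ.1) (λ.λ.0) 0) (λ.0)
  [1] (λ.λ.0) (λ.λ.0) (λ.0)
  [2] (λ.0) (λ.0)
  [3] λ.0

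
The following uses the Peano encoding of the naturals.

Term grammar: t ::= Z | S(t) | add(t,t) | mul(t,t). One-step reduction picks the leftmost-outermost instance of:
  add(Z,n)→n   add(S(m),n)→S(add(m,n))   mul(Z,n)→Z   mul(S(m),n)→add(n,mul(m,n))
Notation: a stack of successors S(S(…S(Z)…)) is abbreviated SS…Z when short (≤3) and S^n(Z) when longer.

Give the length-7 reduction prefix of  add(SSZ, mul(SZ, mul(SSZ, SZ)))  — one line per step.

  start: add(SSZ, mul(SZ, mul(SSZ, SZ)))
  [1] S(add(SZ, mul(SZ, mul(SSZ, SZ))))
  [2] S(S(add(Z, mul(SZ, mul(SSZ, SZ)))))
  [3] S(S(mul(SZ, mul(SSZ, SZ))))
  [4] S(S(add(mul(SSZ, SZ), mul(Z, mul(SSZ, SZ)))))
  [5] S(S(add(add(SZ, mul(SZ, SZ)), mul(Z, mul(SSZ, SZ)))))
  [6] S(S(add(S(add(Z, mul(SZ, SZ))), mul(Z, mul(SSZ, SZ)))))
  [7] S(S(S(add(add(Z, mul(SZ, SZ)), mul(Z, mul(SSZ, SZ))))))

Answer: after 7 steps: S(S(S(add(add(Z, mul(SZ, SZ)), mul(Z, mul(SSZ, SZ))))))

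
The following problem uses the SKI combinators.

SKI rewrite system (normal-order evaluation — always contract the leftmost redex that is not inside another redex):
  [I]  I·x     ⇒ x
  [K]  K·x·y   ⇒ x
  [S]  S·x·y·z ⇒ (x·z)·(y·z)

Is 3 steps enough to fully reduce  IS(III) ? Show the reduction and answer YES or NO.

Answer: YES — reaches normal form SI in 3 ≤ 3 steps

Derivation:
  start: IS(III)
  step 1: S(III)
  step 2: S(II)
  step 3: SI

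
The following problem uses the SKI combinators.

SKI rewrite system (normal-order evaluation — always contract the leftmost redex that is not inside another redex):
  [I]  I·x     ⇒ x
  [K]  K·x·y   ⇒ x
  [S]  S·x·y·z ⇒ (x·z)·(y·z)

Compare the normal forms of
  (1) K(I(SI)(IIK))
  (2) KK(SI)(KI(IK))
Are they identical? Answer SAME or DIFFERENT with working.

Answer: DIFFERENT — A ⇓ K(SIK), B ⇓ KI

Reduction:
Term A:
  start: K(I(SI)(IIK))
  →1  K(SI(IIK))
  →2  K(SI(IK))
  →3  K(SIK)

Term B:
  start: KK(SI)(KI(IK))
  →1  K(KI(IK))
  →2  KI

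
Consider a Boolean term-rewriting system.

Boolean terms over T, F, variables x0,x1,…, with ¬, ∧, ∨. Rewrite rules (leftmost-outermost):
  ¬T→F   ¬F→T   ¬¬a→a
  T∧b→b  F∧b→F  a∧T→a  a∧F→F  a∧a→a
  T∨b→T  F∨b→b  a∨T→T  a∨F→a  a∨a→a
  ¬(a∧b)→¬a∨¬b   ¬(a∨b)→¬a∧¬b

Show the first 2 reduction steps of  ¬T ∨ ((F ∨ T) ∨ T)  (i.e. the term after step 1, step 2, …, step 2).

  start: ¬T ∨ ((F ∨ T) ∨ T)
  step 1: F ∨ ((F ∨ T) ∨ T)
  step 2: (F ∨ T) ∨ T

Answer: after 2 steps: (F ∨ T) ∨ T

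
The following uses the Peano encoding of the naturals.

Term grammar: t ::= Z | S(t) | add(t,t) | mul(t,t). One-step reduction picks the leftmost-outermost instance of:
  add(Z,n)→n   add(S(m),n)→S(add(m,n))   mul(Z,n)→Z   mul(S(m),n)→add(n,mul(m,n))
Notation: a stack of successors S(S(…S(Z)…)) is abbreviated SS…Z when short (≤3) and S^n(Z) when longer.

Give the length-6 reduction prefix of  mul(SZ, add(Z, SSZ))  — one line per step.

Answer: after 6 steps: SSZ

Working:
  start: mul(SZ, add(Z, SSZ))
  step 1: add(add(Z, SSZ), mul(Z, add(Z, SSZ)))
  step 2: add(SSZ, mul(Z, add(Z, SSZ)))
  step 3: S(add(SZ, mul(Z, add(Z, SSZ))))
  step 4: S(S(add(Z, mul(Z, add(Z, SSZ)))))
  step 5: S(S(mul(Z, add(Z, SSZ))))
  step 6: SSZ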